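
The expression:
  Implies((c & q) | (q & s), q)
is always true.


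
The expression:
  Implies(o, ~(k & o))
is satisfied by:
  {k: False, o: False}
  {o: True, k: False}
  {k: True, o: False}


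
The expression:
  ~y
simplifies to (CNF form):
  ~y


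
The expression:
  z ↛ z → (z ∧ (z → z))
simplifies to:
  True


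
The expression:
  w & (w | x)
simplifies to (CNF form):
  w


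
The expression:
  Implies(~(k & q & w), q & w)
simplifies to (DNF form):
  q & w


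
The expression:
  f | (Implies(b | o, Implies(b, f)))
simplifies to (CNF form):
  f | ~b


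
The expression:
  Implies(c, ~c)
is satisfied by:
  {c: False}


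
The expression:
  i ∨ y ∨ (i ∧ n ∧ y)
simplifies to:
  i ∨ y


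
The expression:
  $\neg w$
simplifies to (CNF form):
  $\neg w$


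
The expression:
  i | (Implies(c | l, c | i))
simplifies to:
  c | i | ~l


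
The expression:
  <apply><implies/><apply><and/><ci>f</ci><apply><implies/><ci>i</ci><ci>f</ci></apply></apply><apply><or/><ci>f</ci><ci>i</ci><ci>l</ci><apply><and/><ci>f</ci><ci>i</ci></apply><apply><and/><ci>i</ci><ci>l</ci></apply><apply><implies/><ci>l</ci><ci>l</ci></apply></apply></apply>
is always true.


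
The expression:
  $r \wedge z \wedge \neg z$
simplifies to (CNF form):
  $\text{False}$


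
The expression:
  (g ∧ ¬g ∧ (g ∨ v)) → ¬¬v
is always true.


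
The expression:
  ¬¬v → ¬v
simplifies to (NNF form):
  ¬v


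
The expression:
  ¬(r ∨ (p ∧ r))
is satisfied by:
  {r: False}


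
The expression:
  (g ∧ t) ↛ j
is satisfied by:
  {t: True, g: True, j: False}


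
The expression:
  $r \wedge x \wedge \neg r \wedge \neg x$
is never true.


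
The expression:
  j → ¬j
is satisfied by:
  {j: False}


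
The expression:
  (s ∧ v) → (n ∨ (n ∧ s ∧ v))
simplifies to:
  n ∨ ¬s ∨ ¬v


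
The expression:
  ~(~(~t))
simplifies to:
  ~t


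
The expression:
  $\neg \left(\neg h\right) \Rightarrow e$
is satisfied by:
  {e: True, h: False}
  {h: False, e: False}
  {h: True, e: True}


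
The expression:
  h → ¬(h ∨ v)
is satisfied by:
  {h: False}


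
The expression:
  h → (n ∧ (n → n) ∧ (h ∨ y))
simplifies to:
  n ∨ ¬h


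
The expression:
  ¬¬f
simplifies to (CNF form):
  f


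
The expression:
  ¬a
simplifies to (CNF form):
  ¬a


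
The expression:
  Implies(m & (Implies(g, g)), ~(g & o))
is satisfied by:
  {g: False, m: False, o: False}
  {o: True, g: False, m: False}
  {m: True, g: False, o: False}
  {o: True, m: True, g: False}
  {g: True, o: False, m: False}
  {o: True, g: True, m: False}
  {m: True, g: True, o: False}


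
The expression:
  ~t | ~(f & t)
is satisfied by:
  {t: False, f: False}
  {f: True, t: False}
  {t: True, f: False}


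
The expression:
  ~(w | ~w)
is never true.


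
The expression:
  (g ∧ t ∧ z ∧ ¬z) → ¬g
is always true.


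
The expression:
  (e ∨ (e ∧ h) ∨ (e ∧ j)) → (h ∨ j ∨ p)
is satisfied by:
  {h: True, p: True, j: True, e: False}
  {h: True, p: True, j: False, e: False}
  {h: True, j: True, e: False, p: False}
  {h: True, j: False, e: False, p: False}
  {p: True, j: True, e: False, h: False}
  {p: True, j: False, e: False, h: False}
  {j: True, p: False, e: False, h: False}
  {j: False, p: False, e: False, h: False}
  {h: True, p: True, e: True, j: True}
  {h: True, p: True, e: True, j: False}
  {h: True, e: True, j: True, p: False}
  {h: True, e: True, j: False, p: False}
  {e: True, p: True, j: True, h: False}
  {e: True, p: True, j: False, h: False}
  {e: True, j: True, p: False, h: False}


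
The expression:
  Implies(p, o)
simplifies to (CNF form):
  o | ~p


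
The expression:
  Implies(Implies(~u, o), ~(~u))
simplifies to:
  u | ~o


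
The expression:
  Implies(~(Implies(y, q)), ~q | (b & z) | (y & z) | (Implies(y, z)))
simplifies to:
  True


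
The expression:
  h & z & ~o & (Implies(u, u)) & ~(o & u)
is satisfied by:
  {h: True, z: True, o: False}


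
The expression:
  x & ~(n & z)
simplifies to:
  x & (~n | ~z)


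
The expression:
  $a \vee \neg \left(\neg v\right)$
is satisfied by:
  {a: True, v: True}
  {a: True, v: False}
  {v: True, a: False}


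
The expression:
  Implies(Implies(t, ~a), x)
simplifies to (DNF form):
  x | (a & t)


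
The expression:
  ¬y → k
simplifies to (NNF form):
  k ∨ y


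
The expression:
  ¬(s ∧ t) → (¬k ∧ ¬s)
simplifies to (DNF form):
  (s ∧ t) ∨ (¬k ∧ ¬s)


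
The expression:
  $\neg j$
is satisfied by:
  {j: False}


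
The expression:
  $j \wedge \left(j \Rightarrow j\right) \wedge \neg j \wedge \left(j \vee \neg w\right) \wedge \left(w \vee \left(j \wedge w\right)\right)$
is never true.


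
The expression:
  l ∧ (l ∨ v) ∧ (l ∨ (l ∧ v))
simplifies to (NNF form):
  l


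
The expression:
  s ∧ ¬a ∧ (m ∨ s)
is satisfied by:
  {s: True, a: False}


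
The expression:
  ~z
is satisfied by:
  {z: False}


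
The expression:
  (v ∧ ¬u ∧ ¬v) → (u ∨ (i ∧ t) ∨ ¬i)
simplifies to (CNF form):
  True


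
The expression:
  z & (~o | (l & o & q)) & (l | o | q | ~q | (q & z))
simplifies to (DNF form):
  (z & ~o) | (l & q & z) | (l & z & ~o) | (q & z & ~o)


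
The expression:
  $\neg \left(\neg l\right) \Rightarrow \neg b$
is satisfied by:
  {l: False, b: False}
  {b: True, l: False}
  {l: True, b: False}


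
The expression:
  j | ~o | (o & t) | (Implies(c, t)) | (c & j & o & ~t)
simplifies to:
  j | t | ~c | ~o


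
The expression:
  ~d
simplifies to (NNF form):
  ~d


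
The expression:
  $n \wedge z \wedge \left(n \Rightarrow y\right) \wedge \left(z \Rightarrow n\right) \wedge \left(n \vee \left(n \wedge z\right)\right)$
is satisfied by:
  {z: True, y: True, n: True}


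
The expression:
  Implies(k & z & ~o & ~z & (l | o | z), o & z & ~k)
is always true.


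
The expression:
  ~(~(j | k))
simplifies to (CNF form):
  j | k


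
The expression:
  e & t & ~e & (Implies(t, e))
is never true.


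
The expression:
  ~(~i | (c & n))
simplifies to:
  i & (~c | ~n)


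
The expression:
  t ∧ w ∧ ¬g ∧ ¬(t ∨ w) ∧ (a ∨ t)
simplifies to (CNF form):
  False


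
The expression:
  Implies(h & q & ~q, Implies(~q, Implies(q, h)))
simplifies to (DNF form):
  True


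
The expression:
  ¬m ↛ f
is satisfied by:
  {f: True, m: False}
  {m: False, f: False}
  {m: True, f: True}


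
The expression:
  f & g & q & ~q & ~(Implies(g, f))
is never true.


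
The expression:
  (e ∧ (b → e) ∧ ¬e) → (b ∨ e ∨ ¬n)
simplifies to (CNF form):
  True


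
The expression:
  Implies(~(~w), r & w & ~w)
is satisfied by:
  {w: False}


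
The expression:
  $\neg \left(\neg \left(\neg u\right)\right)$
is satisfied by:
  {u: False}


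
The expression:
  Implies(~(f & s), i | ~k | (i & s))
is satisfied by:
  {i: True, s: True, f: True, k: False}
  {i: True, s: True, f: False, k: False}
  {i: True, f: True, k: False, s: False}
  {i: True, f: False, k: False, s: False}
  {s: True, f: True, k: False, i: False}
  {s: True, f: False, k: False, i: False}
  {f: True, s: False, k: False, i: False}
  {f: False, s: False, k: False, i: False}
  {i: True, s: True, k: True, f: True}
  {i: True, s: True, k: True, f: False}
  {i: True, k: True, f: True, s: False}
  {i: True, k: True, f: False, s: False}
  {s: True, k: True, f: True, i: False}


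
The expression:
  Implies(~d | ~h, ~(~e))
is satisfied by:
  {e: True, h: True, d: True}
  {e: True, h: True, d: False}
  {e: True, d: True, h: False}
  {e: True, d: False, h: False}
  {h: True, d: True, e: False}


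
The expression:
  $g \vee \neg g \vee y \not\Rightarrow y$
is always true.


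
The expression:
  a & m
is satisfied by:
  {a: True, m: True}


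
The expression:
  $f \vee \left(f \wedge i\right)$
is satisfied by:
  {f: True}


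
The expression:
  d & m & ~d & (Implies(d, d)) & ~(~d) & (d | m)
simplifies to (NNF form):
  False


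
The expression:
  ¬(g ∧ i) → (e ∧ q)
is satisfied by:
  {i: True, q: True, e: True, g: True}
  {i: True, q: True, e: True, g: False}
  {i: True, q: True, g: True, e: False}
  {i: True, e: True, g: True, q: False}
  {i: True, e: False, g: True, q: False}
  {q: True, e: True, g: True, i: False}
  {q: True, e: True, g: False, i: False}


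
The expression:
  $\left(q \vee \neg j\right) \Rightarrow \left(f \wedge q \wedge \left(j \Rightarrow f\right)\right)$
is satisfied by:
  {f: True, j: True, q: False}
  {j: True, q: False, f: False}
  {q: True, f: True, j: True}
  {q: True, f: True, j: False}


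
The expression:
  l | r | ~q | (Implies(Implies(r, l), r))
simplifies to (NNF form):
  l | r | ~q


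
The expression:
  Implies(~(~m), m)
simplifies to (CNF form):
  True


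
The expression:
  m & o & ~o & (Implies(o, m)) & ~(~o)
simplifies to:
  False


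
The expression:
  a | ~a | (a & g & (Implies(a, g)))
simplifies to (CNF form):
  True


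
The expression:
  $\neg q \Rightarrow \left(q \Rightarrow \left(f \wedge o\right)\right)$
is always true.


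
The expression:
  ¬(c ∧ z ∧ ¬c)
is always true.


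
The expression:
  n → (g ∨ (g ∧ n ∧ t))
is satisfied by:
  {g: True, n: False}
  {n: False, g: False}
  {n: True, g: True}


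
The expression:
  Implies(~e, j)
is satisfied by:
  {e: True, j: True}
  {e: True, j: False}
  {j: True, e: False}


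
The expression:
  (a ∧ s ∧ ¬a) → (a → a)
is always true.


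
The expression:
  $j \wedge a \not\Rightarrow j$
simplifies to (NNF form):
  $\text{False}$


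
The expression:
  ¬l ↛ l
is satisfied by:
  {l: False}


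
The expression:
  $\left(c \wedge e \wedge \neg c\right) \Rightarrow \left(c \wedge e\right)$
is always true.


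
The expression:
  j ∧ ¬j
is never true.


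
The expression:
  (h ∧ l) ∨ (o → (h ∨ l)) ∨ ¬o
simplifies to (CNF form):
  h ∨ l ∨ ¬o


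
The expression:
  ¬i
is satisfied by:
  {i: False}


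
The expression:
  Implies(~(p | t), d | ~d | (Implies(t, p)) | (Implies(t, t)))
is always true.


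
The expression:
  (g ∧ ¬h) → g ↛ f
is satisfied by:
  {h: True, g: False, f: False}
  {g: False, f: False, h: False}
  {f: True, h: True, g: False}
  {f: True, g: False, h: False}
  {h: True, g: True, f: False}
  {g: True, h: False, f: False}
  {f: True, g: True, h: True}


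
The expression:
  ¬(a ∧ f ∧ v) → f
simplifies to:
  f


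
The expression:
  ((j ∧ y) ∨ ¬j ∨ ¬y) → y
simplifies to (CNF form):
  y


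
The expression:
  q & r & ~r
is never true.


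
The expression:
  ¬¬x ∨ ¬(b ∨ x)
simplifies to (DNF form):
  x ∨ ¬b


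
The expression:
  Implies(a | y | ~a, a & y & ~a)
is never true.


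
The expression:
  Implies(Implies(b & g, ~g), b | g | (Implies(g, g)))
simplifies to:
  True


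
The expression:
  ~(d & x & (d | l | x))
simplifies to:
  ~d | ~x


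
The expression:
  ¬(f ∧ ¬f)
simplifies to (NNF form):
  True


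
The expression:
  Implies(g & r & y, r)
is always true.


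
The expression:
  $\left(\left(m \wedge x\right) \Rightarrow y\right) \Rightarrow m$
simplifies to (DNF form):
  $m$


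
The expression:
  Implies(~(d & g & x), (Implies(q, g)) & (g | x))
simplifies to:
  g | (x & ~q)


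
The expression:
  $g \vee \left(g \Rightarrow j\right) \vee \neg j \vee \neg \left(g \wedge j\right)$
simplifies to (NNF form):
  $\text{True}$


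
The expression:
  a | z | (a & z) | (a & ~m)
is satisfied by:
  {a: True, z: True}
  {a: True, z: False}
  {z: True, a: False}


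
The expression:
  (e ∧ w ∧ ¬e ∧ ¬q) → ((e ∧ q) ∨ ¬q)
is always true.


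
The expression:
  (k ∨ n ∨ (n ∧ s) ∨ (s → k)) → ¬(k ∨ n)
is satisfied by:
  {n: False, k: False}


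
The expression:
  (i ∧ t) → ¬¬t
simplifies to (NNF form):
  True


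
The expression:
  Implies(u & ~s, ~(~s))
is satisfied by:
  {s: True, u: False}
  {u: False, s: False}
  {u: True, s: True}


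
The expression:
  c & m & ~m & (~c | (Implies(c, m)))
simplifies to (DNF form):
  False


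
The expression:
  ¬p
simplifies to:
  ¬p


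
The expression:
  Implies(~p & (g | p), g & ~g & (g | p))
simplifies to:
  p | ~g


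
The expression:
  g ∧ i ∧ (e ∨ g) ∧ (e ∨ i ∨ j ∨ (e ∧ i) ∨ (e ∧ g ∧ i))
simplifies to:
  g ∧ i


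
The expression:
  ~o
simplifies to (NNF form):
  ~o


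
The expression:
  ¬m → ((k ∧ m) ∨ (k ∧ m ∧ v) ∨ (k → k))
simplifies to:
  True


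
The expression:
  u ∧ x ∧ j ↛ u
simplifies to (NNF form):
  False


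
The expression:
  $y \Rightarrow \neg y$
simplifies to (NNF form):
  $\neg y$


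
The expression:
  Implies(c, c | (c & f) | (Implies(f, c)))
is always true.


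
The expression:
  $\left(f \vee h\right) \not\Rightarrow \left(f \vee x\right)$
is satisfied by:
  {h: True, x: False, f: False}


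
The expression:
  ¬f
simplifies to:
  ¬f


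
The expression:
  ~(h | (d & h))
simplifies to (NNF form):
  ~h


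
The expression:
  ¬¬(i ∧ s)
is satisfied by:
  {i: True, s: True}


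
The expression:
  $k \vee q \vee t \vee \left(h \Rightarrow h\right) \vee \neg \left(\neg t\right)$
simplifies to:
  $\text{True}$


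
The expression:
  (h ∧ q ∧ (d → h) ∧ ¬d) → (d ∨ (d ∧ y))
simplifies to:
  d ∨ ¬h ∨ ¬q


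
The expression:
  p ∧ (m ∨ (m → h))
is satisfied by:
  {p: True}


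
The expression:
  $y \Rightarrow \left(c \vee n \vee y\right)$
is always true.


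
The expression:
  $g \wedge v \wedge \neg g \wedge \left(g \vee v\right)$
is never true.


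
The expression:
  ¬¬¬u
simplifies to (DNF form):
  ¬u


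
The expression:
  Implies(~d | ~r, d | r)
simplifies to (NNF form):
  d | r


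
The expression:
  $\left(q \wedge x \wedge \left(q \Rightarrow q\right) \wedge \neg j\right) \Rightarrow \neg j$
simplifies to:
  $\text{True}$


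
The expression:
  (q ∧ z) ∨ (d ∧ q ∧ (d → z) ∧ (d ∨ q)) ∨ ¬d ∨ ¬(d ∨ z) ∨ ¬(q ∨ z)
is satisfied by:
  {q: False, d: False, z: False}
  {z: True, q: False, d: False}
  {q: True, z: False, d: False}
  {z: True, q: True, d: False}
  {d: True, z: False, q: False}
  {d: True, z: True, q: True}


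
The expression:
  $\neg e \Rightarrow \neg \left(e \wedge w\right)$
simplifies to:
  $\text{True}$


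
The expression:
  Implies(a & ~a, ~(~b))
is always true.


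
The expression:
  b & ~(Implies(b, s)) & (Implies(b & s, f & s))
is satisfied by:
  {b: True, s: False}


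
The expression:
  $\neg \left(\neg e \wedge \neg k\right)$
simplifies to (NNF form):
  $e \vee k$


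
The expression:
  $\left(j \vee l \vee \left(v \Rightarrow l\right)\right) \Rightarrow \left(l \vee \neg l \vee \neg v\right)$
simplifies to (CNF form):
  $\text{True}$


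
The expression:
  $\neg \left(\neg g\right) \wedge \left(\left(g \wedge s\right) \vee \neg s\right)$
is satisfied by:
  {g: True}


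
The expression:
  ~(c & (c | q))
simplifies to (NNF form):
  ~c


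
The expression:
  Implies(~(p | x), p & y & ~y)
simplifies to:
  p | x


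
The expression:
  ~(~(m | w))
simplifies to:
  m | w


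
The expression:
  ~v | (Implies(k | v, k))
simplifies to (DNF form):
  k | ~v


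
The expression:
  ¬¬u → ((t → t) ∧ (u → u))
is always true.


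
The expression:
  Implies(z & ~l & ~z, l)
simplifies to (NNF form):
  True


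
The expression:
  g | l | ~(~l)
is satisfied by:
  {l: True, g: True}
  {l: True, g: False}
  {g: True, l: False}


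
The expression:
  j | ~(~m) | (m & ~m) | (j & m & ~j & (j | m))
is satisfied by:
  {m: True, j: True}
  {m: True, j: False}
  {j: True, m: False}


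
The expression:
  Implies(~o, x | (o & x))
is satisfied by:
  {x: True, o: True}
  {x: True, o: False}
  {o: True, x: False}


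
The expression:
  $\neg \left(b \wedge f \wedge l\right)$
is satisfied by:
  {l: False, b: False, f: False}
  {f: True, l: False, b: False}
  {b: True, l: False, f: False}
  {f: True, b: True, l: False}
  {l: True, f: False, b: False}
  {f: True, l: True, b: False}
  {b: True, l: True, f: False}


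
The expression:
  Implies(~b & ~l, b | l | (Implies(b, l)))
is always true.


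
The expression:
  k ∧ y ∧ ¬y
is never true.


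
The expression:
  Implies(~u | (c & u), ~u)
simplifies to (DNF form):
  ~c | ~u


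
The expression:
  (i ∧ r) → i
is always true.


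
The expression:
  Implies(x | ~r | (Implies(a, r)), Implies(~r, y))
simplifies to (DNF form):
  r | y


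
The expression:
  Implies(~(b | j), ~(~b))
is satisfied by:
  {b: True, j: True}
  {b: True, j: False}
  {j: True, b: False}


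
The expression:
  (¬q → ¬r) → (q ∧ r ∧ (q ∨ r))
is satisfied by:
  {r: True}


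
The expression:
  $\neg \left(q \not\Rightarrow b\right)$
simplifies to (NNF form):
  $b \vee \neg q$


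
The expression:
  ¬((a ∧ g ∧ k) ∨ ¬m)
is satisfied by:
  {m: True, g: False, k: False, a: False}
  {a: True, m: True, g: False, k: False}
  {k: True, m: True, g: False, a: False}
  {a: True, k: True, m: True, g: False}
  {g: True, m: True, a: False, k: False}
  {a: True, g: True, m: True, k: False}
  {k: True, g: True, m: True, a: False}


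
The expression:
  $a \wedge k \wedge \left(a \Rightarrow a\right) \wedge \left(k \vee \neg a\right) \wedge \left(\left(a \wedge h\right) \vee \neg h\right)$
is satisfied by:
  {a: True, k: True}


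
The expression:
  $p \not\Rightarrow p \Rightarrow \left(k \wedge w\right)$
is always true.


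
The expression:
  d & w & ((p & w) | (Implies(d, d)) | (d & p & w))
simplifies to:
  d & w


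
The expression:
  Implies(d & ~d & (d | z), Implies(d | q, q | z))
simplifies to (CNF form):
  True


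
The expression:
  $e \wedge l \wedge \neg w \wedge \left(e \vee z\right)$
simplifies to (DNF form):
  $e \wedge l \wedge \neg w$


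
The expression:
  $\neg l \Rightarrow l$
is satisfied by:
  {l: True}


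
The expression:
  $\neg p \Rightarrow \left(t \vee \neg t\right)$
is always true.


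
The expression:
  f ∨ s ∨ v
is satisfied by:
  {v: True, s: True, f: True}
  {v: True, s: True, f: False}
  {v: True, f: True, s: False}
  {v: True, f: False, s: False}
  {s: True, f: True, v: False}
  {s: True, f: False, v: False}
  {f: True, s: False, v: False}


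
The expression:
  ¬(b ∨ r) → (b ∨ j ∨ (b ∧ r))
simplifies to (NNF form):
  b ∨ j ∨ r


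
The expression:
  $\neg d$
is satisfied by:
  {d: False}


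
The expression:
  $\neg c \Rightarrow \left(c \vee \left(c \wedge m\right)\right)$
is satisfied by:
  {c: True}


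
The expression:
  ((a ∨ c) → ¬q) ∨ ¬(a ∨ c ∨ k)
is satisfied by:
  {c: False, q: False, a: False}
  {a: True, c: False, q: False}
  {c: True, a: False, q: False}
  {a: True, c: True, q: False}
  {q: True, a: False, c: False}


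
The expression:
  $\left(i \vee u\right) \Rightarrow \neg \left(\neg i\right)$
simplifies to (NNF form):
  $i \vee \neg u$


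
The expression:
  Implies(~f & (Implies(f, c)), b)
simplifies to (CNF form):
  b | f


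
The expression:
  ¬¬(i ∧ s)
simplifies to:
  i ∧ s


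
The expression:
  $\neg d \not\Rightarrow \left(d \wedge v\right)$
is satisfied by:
  {d: False}


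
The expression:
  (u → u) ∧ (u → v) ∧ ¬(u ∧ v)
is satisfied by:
  {u: False}


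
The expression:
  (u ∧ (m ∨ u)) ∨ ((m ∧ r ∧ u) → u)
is always true.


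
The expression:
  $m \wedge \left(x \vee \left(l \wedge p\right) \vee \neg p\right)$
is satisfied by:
  {x: True, l: True, m: True, p: False}
  {x: True, m: True, p: False, l: False}
  {l: True, m: True, p: False, x: False}
  {m: True, l: False, p: False, x: False}
  {x: True, p: True, m: True, l: True}
  {x: True, p: True, m: True, l: False}
  {p: True, m: True, l: True, x: False}


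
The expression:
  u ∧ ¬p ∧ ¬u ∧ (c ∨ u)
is never true.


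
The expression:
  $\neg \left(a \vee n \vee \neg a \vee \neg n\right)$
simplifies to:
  $\text{False}$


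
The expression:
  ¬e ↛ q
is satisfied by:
  {q: True, e: False}
  {e: False, q: False}
  {e: True, q: True}


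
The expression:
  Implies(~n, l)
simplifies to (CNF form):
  l | n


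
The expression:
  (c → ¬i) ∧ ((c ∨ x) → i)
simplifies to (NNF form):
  ¬c ∧ (i ∨ ¬x)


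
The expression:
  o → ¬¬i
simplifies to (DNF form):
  i ∨ ¬o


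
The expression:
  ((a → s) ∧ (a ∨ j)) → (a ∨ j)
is always true.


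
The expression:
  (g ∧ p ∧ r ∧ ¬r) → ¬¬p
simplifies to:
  True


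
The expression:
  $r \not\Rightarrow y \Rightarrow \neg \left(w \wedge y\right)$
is always true.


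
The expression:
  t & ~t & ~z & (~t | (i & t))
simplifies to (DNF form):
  False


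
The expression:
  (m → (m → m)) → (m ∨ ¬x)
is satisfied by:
  {m: True, x: False}
  {x: False, m: False}
  {x: True, m: True}


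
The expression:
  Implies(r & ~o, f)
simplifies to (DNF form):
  f | o | ~r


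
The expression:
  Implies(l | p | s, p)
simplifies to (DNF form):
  p | (~l & ~s)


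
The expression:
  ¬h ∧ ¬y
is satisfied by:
  {y: False, h: False}


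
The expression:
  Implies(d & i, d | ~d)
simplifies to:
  True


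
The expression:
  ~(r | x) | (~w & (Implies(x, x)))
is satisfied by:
  {r: False, w: False, x: False}
  {x: True, r: False, w: False}
  {r: True, x: False, w: False}
  {x: True, r: True, w: False}
  {w: True, x: False, r: False}


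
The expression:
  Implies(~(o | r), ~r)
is always true.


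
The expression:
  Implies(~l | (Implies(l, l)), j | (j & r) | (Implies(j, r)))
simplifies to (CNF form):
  True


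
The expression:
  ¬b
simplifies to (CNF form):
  ¬b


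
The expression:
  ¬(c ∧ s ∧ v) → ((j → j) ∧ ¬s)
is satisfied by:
  {c: True, v: True, s: False}
  {c: True, v: False, s: False}
  {v: True, c: False, s: False}
  {c: False, v: False, s: False}
  {c: True, s: True, v: True}


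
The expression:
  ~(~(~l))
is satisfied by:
  {l: False}


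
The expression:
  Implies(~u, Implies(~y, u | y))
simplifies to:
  u | y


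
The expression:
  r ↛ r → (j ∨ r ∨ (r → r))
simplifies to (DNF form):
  True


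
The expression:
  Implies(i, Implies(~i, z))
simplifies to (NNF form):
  True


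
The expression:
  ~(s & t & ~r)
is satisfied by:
  {r: True, s: False, t: False}
  {s: False, t: False, r: False}
  {r: True, t: True, s: False}
  {t: True, s: False, r: False}
  {r: True, s: True, t: False}
  {s: True, r: False, t: False}
  {r: True, t: True, s: True}


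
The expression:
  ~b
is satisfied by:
  {b: False}


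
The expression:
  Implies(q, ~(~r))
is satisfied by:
  {r: True, q: False}
  {q: False, r: False}
  {q: True, r: True}


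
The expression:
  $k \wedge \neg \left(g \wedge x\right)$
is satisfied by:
  {k: True, g: False, x: False}
  {x: True, k: True, g: False}
  {g: True, k: True, x: False}


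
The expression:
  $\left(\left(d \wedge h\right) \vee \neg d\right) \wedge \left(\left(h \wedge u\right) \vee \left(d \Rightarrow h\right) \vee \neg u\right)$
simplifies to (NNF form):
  $h \vee \neg d$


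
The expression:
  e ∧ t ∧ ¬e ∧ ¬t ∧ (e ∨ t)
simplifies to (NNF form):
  False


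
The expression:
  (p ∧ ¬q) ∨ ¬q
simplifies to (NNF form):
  ¬q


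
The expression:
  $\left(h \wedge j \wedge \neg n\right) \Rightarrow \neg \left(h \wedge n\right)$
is always true.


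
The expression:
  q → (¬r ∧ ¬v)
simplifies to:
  (¬r ∧ ¬v) ∨ ¬q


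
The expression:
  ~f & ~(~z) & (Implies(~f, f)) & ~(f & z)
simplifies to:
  False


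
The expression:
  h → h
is always true.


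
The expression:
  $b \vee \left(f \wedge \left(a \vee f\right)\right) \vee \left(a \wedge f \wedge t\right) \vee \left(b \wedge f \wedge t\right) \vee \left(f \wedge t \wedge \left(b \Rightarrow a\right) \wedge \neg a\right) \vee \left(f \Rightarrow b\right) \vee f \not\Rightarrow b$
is always true.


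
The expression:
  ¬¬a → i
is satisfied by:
  {i: True, a: False}
  {a: False, i: False}
  {a: True, i: True}


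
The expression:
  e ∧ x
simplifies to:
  e ∧ x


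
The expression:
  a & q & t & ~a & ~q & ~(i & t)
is never true.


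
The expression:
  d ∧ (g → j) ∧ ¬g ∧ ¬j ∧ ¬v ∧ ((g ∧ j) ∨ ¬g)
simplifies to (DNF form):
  d ∧ ¬g ∧ ¬j ∧ ¬v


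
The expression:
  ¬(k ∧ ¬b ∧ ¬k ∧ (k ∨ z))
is always true.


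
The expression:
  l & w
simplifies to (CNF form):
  l & w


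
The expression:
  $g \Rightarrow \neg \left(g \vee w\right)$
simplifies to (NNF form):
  $\neg g$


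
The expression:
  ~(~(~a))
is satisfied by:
  {a: False}


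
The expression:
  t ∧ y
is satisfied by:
  {t: True, y: True}


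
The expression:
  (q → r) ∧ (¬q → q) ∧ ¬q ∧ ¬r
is never true.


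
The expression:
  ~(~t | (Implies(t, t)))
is never true.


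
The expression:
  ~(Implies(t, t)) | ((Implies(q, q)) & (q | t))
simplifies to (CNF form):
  q | t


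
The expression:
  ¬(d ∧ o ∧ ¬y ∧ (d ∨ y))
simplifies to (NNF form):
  y ∨ ¬d ∨ ¬o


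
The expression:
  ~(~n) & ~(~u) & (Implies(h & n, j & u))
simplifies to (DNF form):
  (j & n & u) | (n & u & ~h)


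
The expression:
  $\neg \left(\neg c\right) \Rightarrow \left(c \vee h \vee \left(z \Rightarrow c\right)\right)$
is always true.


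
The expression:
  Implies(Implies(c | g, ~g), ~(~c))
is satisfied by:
  {c: True, g: True}
  {c: True, g: False}
  {g: True, c: False}


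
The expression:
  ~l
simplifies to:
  ~l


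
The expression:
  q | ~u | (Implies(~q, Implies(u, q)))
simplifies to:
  q | ~u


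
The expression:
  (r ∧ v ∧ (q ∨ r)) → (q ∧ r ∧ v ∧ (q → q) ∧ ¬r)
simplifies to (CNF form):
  ¬r ∨ ¬v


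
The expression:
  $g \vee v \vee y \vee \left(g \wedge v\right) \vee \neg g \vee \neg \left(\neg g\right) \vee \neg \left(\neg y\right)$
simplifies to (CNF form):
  $\text{True}$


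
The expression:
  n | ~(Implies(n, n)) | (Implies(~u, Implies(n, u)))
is always true.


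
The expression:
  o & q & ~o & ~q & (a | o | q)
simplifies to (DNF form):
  False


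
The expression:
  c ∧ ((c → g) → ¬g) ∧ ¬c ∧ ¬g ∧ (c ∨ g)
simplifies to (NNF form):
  False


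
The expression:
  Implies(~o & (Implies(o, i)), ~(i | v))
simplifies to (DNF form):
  o | (~i & ~v)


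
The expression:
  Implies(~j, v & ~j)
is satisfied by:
  {v: True, j: True}
  {v: True, j: False}
  {j: True, v: False}


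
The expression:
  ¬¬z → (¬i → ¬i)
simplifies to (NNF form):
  True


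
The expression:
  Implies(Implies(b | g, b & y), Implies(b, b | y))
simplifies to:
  True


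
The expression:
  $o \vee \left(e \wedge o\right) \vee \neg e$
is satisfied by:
  {o: True, e: False}
  {e: False, o: False}
  {e: True, o: True}


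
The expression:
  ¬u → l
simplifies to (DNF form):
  l ∨ u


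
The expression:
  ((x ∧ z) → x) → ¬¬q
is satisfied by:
  {q: True}


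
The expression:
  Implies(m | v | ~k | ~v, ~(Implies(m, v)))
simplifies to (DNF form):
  m & ~v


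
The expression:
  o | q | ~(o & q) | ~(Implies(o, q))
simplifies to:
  True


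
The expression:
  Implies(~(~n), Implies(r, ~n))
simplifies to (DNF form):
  ~n | ~r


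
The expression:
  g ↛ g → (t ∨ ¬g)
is always true.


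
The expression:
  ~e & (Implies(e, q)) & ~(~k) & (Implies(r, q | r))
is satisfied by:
  {k: True, e: False}


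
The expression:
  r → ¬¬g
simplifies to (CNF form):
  g ∨ ¬r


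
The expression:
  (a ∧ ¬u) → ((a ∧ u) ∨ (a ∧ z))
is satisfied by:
  {z: True, u: True, a: False}
  {z: True, u: False, a: False}
  {u: True, z: False, a: False}
  {z: False, u: False, a: False}
  {a: True, z: True, u: True}
  {a: True, z: True, u: False}
  {a: True, u: True, z: False}


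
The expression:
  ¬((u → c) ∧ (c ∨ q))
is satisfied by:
  {u: True, c: False, q: False}
  {u: False, c: False, q: False}
  {q: True, u: True, c: False}


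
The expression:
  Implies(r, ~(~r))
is always true.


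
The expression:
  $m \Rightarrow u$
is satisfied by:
  {u: True, m: False}
  {m: False, u: False}
  {m: True, u: True}


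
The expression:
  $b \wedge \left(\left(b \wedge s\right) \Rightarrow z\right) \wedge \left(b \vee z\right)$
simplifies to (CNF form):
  $b \wedge \left(z \vee \neg s\right)$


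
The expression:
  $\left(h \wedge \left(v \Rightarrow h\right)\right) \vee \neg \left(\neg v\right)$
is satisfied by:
  {v: True, h: True}
  {v: True, h: False}
  {h: True, v: False}


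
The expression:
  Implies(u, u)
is always true.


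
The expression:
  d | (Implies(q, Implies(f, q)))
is always true.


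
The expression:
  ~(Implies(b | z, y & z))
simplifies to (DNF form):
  (b & ~z) | (z & ~y)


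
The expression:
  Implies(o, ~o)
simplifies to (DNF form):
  ~o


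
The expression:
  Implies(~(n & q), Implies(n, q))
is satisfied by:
  {q: True, n: False}
  {n: False, q: False}
  {n: True, q: True}


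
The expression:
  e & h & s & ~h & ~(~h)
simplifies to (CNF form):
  False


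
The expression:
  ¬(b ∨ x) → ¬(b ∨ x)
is always true.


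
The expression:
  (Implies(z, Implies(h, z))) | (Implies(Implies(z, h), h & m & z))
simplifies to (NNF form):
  True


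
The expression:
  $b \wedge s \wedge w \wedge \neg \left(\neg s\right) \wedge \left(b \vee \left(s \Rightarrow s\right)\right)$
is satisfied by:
  {w: True, b: True, s: True}


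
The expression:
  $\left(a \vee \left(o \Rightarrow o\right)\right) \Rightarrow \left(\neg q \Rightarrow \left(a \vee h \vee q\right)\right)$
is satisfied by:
  {a: True, q: True, h: True}
  {a: True, q: True, h: False}
  {a: True, h: True, q: False}
  {a: True, h: False, q: False}
  {q: True, h: True, a: False}
  {q: True, h: False, a: False}
  {h: True, q: False, a: False}


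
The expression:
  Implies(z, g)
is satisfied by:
  {g: True, z: False}
  {z: False, g: False}
  {z: True, g: True}


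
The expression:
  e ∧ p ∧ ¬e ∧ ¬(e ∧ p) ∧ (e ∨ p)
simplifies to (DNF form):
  False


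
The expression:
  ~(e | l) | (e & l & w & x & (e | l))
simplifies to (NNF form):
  (e | ~l) & (l | ~e) & (w | ~l) & (x | ~l)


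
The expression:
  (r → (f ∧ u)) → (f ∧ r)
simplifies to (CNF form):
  r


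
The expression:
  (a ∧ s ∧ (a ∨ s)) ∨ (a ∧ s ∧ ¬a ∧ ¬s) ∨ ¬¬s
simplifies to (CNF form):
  s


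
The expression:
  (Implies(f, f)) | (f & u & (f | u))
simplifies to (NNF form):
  True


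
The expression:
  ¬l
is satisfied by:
  {l: False}


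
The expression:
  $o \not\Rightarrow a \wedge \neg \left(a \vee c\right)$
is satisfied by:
  {o: True, a: False, c: False}


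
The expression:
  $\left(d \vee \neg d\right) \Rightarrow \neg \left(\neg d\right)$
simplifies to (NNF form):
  $d$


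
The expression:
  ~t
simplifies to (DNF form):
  ~t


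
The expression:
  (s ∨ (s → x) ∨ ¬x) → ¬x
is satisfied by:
  {x: False}


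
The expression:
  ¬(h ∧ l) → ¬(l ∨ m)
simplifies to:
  (h ∧ l) ∨ (¬l ∧ ¬m)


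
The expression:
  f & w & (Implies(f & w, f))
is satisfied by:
  {w: True, f: True}


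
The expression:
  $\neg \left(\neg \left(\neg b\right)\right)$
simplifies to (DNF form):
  $\neg b$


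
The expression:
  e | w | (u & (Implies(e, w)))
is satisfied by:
  {u: True, e: True, w: True}
  {u: True, e: True, w: False}
  {u: True, w: True, e: False}
  {u: True, w: False, e: False}
  {e: True, w: True, u: False}
  {e: True, w: False, u: False}
  {w: True, e: False, u: False}


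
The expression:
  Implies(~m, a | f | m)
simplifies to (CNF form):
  a | f | m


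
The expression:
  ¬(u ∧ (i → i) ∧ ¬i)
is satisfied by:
  {i: True, u: False}
  {u: False, i: False}
  {u: True, i: True}


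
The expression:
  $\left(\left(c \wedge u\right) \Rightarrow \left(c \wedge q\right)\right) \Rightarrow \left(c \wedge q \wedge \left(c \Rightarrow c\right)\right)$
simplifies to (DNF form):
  $\left(c \wedge q\right) \vee \left(c \wedge u\right)$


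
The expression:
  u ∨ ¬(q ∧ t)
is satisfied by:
  {u: True, t: False, q: False}
  {u: False, t: False, q: False}
  {q: True, u: True, t: False}
  {q: True, u: False, t: False}
  {t: True, u: True, q: False}
  {t: True, u: False, q: False}
  {t: True, q: True, u: True}


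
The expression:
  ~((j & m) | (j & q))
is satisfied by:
  {m: False, j: False, q: False}
  {q: True, m: False, j: False}
  {m: True, q: False, j: False}
  {q: True, m: True, j: False}
  {j: True, q: False, m: False}


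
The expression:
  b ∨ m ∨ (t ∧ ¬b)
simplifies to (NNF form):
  b ∨ m ∨ t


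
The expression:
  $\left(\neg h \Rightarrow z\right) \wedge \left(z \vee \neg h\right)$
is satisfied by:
  {z: True}


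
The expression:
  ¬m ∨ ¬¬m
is always true.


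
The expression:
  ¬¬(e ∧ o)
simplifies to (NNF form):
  e ∧ o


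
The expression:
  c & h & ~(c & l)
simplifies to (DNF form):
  c & h & ~l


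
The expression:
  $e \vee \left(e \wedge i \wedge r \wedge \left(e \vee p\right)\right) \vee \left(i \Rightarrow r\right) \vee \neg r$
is always true.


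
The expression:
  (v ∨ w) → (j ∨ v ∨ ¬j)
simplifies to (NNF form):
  True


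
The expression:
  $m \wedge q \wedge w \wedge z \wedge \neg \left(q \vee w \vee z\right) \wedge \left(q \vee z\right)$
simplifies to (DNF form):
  $\text{False}$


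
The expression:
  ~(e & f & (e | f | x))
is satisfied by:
  {e: False, f: False}
  {f: True, e: False}
  {e: True, f: False}


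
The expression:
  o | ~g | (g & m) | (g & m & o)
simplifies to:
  m | o | ~g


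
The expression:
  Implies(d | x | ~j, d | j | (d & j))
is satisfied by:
  {d: True, j: True}
  {d: True, j: False}
  {j: True, d: False}


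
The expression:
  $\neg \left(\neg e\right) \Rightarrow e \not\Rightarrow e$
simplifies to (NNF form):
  $\neg e$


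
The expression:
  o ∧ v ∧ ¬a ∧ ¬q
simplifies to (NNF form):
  o ∧ v ∧ ¬a ∧ ¬q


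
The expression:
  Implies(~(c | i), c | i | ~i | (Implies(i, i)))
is always true.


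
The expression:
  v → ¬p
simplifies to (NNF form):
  ¬p ∨ ¬v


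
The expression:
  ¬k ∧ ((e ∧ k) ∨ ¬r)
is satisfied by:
  {r: False, k: False}


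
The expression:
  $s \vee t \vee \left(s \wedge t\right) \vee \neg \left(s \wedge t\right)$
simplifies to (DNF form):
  $\text{True}$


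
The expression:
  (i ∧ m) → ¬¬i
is always true.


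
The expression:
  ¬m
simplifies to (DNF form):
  ¬m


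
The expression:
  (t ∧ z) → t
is always true.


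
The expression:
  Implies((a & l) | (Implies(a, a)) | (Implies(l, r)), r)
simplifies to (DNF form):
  r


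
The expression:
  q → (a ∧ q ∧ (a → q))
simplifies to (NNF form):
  a ∨ ¬q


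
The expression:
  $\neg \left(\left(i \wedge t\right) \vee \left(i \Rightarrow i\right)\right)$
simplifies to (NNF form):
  $\text{False}$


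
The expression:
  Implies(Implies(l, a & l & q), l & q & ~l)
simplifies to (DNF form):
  (l & ~a) | (l & ~q)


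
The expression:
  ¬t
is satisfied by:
  {t: False}


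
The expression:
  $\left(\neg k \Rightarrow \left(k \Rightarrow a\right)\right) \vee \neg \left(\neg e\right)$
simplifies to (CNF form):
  $\text{True}$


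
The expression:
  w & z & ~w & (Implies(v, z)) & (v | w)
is never true.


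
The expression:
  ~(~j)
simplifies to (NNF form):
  j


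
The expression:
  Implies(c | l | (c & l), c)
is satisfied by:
  {c: True, l: False}
  {l: False, c: False}
  {l: True, c: True}


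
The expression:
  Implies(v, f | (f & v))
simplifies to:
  f | ~v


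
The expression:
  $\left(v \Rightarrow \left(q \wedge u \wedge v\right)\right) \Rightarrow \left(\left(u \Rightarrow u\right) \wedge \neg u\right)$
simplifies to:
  $\left(v \wedge \neg q\right) \vee \neg u$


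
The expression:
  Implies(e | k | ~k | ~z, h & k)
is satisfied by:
  {h: True, k: True}


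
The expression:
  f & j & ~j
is never true.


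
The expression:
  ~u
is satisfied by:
  {u: False}


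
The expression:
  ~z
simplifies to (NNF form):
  ~z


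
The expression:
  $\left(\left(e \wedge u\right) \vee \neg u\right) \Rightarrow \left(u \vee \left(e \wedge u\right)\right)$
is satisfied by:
  {u: True}


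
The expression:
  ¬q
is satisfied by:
  {q: False}


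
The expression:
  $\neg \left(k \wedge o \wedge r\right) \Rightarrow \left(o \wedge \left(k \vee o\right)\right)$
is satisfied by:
  {o: True}


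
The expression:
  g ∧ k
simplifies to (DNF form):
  g ∧ k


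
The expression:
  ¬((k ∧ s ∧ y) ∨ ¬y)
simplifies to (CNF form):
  y ∧ (¬k ∨ ¬s)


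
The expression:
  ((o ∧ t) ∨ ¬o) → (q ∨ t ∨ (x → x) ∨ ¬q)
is always true.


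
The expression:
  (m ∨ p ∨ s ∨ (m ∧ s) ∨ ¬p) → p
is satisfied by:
  {p: True}


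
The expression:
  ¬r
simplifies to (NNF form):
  ¬r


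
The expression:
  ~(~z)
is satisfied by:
  {z: True}


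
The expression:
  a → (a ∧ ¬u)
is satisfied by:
  {u: False, a: False}
  {a: True, u: False}
  {u: True, a: False}


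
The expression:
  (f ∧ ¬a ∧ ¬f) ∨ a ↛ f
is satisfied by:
  {a: True, f: False}


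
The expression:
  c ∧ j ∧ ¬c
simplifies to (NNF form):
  False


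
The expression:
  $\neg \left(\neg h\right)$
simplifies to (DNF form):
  $h$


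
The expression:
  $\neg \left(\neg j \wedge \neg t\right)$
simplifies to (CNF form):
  $j \vee t$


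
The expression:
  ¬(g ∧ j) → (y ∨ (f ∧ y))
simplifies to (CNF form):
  (g ∨ y) ∧ (j ∨ y)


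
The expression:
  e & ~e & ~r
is never true.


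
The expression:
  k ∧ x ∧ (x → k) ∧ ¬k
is never true.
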